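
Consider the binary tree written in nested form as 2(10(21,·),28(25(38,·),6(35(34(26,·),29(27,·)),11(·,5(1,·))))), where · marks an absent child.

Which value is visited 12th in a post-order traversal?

Post-order visits the left subtree, then the right subtree, then the node.
At 2: go left to 10.
  At 10: go left to 21.
    21 is a leaf — visit 21.
  At 10: no right child.
  Visit 10.
At 2: go right to 28.
  At 28: go left to 25.
    At 25: go left to 38.
      38 is a leaf — visit 38.
    At 25: no right child.
    Visit 25.
  At 28: go right to 6.
    At 6: go left to 35.
      At 35: go left to 34.
        At 34: go left to 26.
          26 is a leaf — visit 26.
        At 34: no right child.
        Visit 34.
      At 35: go right to 29.
        At 29: go left to 27.
          27 is a leaf — visit 27.
        At 29: no right child.
        Visit 29.
      Visit 35.
    At 6: go right to 11.
      At 11: no left child.
      At 11: go right to 5.
        At 5: go left to 1.
          1 is a leaf — visit 1.
        At 5: no right child.
        Visit 5.
      Visit 11.
    Visit 6.
  Visit 28.
Visit 2.
Full post-order sequence: 21, 10, 38, 25, 26, 34, 27, 29, 35, 1, 5, 11, 6, 28, 2.

11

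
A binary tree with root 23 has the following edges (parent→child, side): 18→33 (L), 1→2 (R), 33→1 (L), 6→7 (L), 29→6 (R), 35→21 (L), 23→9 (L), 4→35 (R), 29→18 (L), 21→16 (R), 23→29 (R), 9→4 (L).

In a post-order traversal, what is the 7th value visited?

1

Post-order visits the left subtree, then the right subtree, then the node.
At 23: go left to 9.
  At 9: go left to 4.
    At 4: no left child.
    At 4: go right to 35.
      At 35: go left to 21.
        At 21: no left child.
        At 21: go right to 16.
          16 is a leaf — visit 16.
        Visit 21.
      At 35: no right child.
      Visit 35.
    Visit 4.
  At 9: no right child.
  Visit 9.
At 23: go right to 29.
  At 29: go left to 18.
    At 18: go left to 33.
      At 33: go left to 1.
        At 1: no left child.
        At 1: go right to 2.
          2 is a leaf — visit 2.
        Visit 1.
      At 33: no right child.
      Visit 33.
    At 18: no right child.
    Visit 18.
  At 29: go right to 6.
    At 6: go left to 7.
      7 is a leaf — visit 7.
    At 6: no right child.
    Visit 6.
  Visit 29.
Visit 23.
Full post-order sequence: 16, 21, 35, 4, 9, 2, 1, 33, 18, 7, 6, 29, 23.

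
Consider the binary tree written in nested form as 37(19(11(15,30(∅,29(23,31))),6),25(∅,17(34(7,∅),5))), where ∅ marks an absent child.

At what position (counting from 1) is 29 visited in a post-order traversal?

Post-order visits the left subtree, then the right subtree, then the node.
At 37: go left to 19.
  At 19: go left to 11.
    At 11: go left to 15.
      15 is a leaf — visit 15.
    At 11: go right to 30.
      At 30: no left child.
      At 30: go right to 29.
        At 29: go left to 23.
          23 is a leaf — visit 23.
        At 29: go right to 31.
          31 is a leaf — visit 31.
        Visit 29.
      Visit 30.
    Visit 11.
  At 19: go right to 6.
    6 is a leaf — visit 6.
  Visit 19.
At 37: go right to 25.
  At 25: no left child.
  At 25: go right to 17.
    At 17: go left to 34.
      At 34: go left to 7.
        7 is a leaf — visit 7.
      At 34: no right child.
      Visit 34.
    At 17: go right to 5.
      5 is a leaf — visit 5.
    Visit 17.
  Visit 25.
Visit 37.
Full post-order sequence: 15, 23, 31, 29, 30, 11, 6, 19, 7, 34, 5, 17, 25, 37.

4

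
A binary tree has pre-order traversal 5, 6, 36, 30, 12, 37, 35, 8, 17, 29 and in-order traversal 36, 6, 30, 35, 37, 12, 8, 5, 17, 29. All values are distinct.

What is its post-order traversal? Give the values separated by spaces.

36 35 37 8 12 30 6 29 17 5

The first element of pre-order is the root; it splits in-order into left and right subtrees.
Root 5: left subtree has 7 nodes {36, 6, 30, 35, 37, 12, 8}, right has 2 {17, 29}.
  Root 6: left subtree has 1 node {36}, right has 5 {30, 35, 37, 12, 8}.
    Root 30: left subtree has 0 nodes { }, right has 4 {35, 37, 12, 8}.
      Root 12: left subtree has 2 nodes {35, 37}, right has 1 {8}.
        Root 37: left subtree has 1 node {35}, right has 0 { }.
  Root 17: left subtree has 0 nodes { }, right has 1 {29}.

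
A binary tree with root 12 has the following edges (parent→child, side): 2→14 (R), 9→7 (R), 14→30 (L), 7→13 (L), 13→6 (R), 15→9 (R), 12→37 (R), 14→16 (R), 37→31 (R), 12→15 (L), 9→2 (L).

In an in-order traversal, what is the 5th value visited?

16

In-order visits the left subtree, then the node, then the right subtree.
At 12: go left to 15.
  At 15: no left child.
  Visit 15.
  At 15: go right to 9.
    At 9: go left to 2.
      At 2: no left child.
      Visit 2.
      At 2: go right to 14.
        At 14: go left to 30.
          30 is a leaf — visit 30.
        Visit 14.
        At 14: go right to 16.
          16 is a leaf — visit 16.
    Visit 9.
    At 9: go right to 7.
      At 7: go left to 13.
        At 13: no left child.
        Visit 13.
        At 13: go right to 6.
          6 is a leaf — visit 6.
      Visit 7.
      At 7: no right child.
Visit 12.
At 12: go right to 37.
  At 37: no left child.
  Visit 37.
  At 37: go right to 31.
    31 is a leaf — visit 31.
Full in-order sequence: 15, 2, 30, 14, 16, 9, 13, 6, 7, 12, 37, 31.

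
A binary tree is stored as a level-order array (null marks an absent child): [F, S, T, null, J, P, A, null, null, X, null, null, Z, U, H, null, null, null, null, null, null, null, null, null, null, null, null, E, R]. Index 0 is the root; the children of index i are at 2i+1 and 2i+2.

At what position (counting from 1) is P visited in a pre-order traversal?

Pre-order visits the node, then its left subtree, then its right subtree.
Visit F.
At F: go left to S.
  Visit S.
  At S: no left child.
  At S: go right to J.
    Visit J.
    At J: go left to X.
      X is a leaf — visit X.
    At J: no right child.
At F: go right to T.
  Visit T.
  At T: go left to P.
    Visit P.
    At P: no left child.
    At P: go right to Z.
      Z is a leaf — visit Z.
  At T: go right to A.
    Visit A.
    At A: go left to U.
      Visit U.
      At U: go left to E.
        E is a leaf — visit E.
      At U: go right to R.
        R is a leaf — visit R.
    At A: go right to H.
      H is a leaf — visit H.
Full pre-order sequence: F, S, J, X, T, P, Z, A, U, E, R, H.

6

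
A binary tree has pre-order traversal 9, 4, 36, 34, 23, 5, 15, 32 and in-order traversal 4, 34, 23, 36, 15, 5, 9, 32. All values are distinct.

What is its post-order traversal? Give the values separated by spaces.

The first element of pre-order is the root; it splits in-order into left and right subtrees.
Root 9: left subtree has 6 nodes {4, 34, 23, 36, 15, 5}, right has 1 {32}.
  Root 4: left subtree has 0 nodes { }, right has 5 {34, 23, 36, 15, 5}.
    Root 36: left subtree has 2 nodes {34, 23}, right has 2 {15, 5}.
      Root 34: left subtree has 0 nodes { }, right has 1 {23}.
      Root 5: left subtree has 1 node {15}, right has 0 { }.

23 34 15 5 36 4 32 9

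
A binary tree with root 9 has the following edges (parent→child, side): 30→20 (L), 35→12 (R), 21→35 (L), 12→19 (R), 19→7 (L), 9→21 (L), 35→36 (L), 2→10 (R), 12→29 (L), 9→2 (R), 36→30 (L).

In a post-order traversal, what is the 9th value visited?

Post-order visits the left subtree, then the right subtree, then the node.
At 9: go left to 21.
  At 21: go left to 35.
    At 35: go left to 36.
      At 36: go left to 30.
        At 30: go left to 20.
          20 is a leaf — visit 20.
        At 30: no right child.
        Visit 30.
      At 36: no right child.
      Visit 36.
    At 35: go right to 12.
      At 12: go left to 29.
        29 is a leaf — visit 29.
      At 12: go right to 19.
        At 19: go left to 7.
          7 is a leaf — visit 7.
        At 19: no right child.
        Visit 19.
      Visit 12.
    Visit 35.
  At 21: no right child.
  Visit 21.
At 9: go right to 2.
  At 2: no left child.
  At 2: go right to 10.
    10 is a leaf — visit 10.
  Visit 2.
Visit 9.
Full post-order sequence: 20, 30, 36, 29, 7, 19, 12, 35, 21, 10, 2, 9.

21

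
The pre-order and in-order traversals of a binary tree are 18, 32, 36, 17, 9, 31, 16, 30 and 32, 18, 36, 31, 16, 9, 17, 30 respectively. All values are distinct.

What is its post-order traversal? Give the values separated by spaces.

The first element of pre-order is the root; it splits in-order into left and right subtrees.
Root 18: left subtree has 1 node {32}, right has 6 {36, 31, 16, 9, 17, 30}.
  Root 36: left subtree has 0 nodes { }, right has 5 {31, 16, 9, 17, 30}.
    Root 17: left subtree has 3 nodes {31, 16, 9}, right has 1 {30}.
      Root 9: left subtree has 2 nodes {31, 16}, right has 0 { }.
        Root 31: left subtree has 0 nodes { }, right has 1 {16}.

32 16 31 9 30 17 36 18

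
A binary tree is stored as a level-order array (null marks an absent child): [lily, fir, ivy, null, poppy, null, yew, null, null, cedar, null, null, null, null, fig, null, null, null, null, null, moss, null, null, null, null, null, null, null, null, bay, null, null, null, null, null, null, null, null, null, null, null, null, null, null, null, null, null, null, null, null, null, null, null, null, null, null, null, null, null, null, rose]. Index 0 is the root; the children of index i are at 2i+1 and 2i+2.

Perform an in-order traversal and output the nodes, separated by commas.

In-order visits the left subtree, then the node, then the right subtree.
At lily: go left to fir.
  At fir: no left child.
  Visit fir.
  At fir: go right to poppy.
    At poppy: go left to cedar.
      At cedar: no left child.
      Visit cedar.
      At cedar: go right to moss.
        moss is a leaf — visit moss.
    Visit poppy.
    At poppy: no right child.
Visit lily.
At lily: go right to ivy.
  At ivy: no left child.
  Visit ivy.
  At ivy: go right to yew.
    At yew: no left child.
    Visit yew.
    At yew: go right to fig.
      At fig: go left to bay.
        At bay: no left child.
        Visit bay.
        At bay: go right to rose.
          rose is a leaf — visit rose.
      Visit fig.
      At fig: no right child.

fir, cedar, moss, poppy, lily, ivy, yew, bay, rose, fig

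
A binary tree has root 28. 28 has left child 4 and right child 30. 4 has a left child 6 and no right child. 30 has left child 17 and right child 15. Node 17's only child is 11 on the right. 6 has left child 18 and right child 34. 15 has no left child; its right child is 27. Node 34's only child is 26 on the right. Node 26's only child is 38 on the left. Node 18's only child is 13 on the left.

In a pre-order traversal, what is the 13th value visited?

Pre-order visits the node, then its left subtree, then its right subtree.
Visit 28.
At 28: go left to 4.
  Visit 4.
  At 4: go left to 6.
    Visit 6.
    At 6: go left to 18.
      Visit 18.
      At 18: go left to 13.
        13 is a leaf — visit 13.
      At 18: no right child.
    At 6: go right to 34.
      Visit 34.
      At 34: no left child.
      At 34: go right to 26.
        Visit 26.
        At 26: go left to 38.
          38 is a leaf — visit 38.
        At 26: no right child.
  At 4: no right child.
At 28: go right to 30.
  Visit 30.
  At 30: go left to 17.
    Visit 17.
    At 17: no left child.
    At 17: go right to 11.
      11 is a leaf — visit 11.
  At 30: go right to 15.
    Visit 15.
    At 15: no left child.
    At 15: go right to 27.
      27 is a leaf — visit 27.
Full pre-order sequence: 28, 4, 6, 18, 13, 34, 26, 38, 30, 17, 11, 15, 27.

27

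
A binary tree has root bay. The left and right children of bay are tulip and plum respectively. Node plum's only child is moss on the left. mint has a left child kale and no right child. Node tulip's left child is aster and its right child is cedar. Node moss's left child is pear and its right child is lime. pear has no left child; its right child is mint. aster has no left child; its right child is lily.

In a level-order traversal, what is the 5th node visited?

Level-order visits nodes level by level from the root, left to right within each level.
Level 0: bay
Level 1: tulip, plum
Level 2: aster, cedar, moss
Level 3: lily, pear, lime
Level 4: mint
Level 5: kale
Full level-order sequence: bay, tulip, plum, aster, cedar, moss, lily, pear, lime, mint, kale.

cedar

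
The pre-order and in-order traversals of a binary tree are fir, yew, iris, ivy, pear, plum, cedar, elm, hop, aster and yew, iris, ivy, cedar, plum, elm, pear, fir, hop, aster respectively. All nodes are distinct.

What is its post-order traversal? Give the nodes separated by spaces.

cedar elm plum pear ivy iris yew aster hop fir

The first element of pre-order is the root; it splits in-order into left and right subtrees.
Root fir: left subtree has 7 nodes {yew, iris, ivy, cedar, plum, elm, pear}, right has 2 {hop, aster}.
  Root yew: left subtree has 0 nodes { }, right has 6 {iris, ivy, cedar, plum, elm, pear}.
    Root iris: left subtree has 0 nodes { }, right has 5 {ivy, cedar, plum, elm, pear}.
      Root ivy: left subtree has 0 nodes { }, right has 4 {cedar, plum, elm, pear}.
        Root pear: left subtree has 3 nodes {cedar, plum, elm}, right has 0 { }.
          Root plum: left subtree has 1 node {cedar}, right has 1 {elm}.
  Root hop: left subtree has 0 nodes { }, right has 1 {aster}.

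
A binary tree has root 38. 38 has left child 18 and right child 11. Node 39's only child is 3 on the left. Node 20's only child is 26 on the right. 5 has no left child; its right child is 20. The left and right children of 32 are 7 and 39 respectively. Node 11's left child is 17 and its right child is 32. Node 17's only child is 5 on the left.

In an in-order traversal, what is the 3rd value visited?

In-order visits the left subtree, then the node, then the right subtree.
At 38: go left to 18.
  18 is a leaf — visit 18.
Visit 38.
At 38: go right to 11.
  At 11: go left to 17.
    At 17: go left to 5.
      At 5: no left child.
      Visit 5.
      At 5: go right to 20.
        At 20: no left child.
        Visit 20.
        At 20: go right to 26.
          26 is a leaf — visit 26.
    Visit 17.
    At 17: no right child.
  Visit 11.
  At 11: go right to 32.
    At 32: go left to 7.
      7 is a leaf — visit 7.
    Visit 32.
    At 32: go right to 39.
      At 39: go left to 3.
        3 is a leaf — visit 3.
      Visit 39.
      At 39: no right child.
Full in-order sequence: 18, 38, 5, 20, 26, 17, 11, 7, 32, 3, 39.

5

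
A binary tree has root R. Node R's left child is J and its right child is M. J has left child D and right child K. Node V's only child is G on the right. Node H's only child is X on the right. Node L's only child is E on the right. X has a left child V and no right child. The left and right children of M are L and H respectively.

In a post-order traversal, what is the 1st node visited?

Post-order visits the left subtree, then the right subtree, then the node.
At R: go left to J.
  At J: go left to D.
    D is a leaf — visit D.
  At J: go right to K.
    K is a leaf — visit K.
  Visit J.
At R: go right to M.
  At M: go left to L.
    At L: no left child.
    At L: go right to E.
      E is a leaf — visit E.
    Visit L.
  At M: go right to H.
    At H: no left child.
    At H: go right to X.
      At X: go left to V.
        At V: no left child.
        At V: go right to G.
          G is a leaf — visit G.
        Visit V.
      At X: no right child.
      Visit X.
    Visit H.
  Visit M.
Visit R.
Full post-order sequence: D, K, J, E, L, G, V, X, H, M, R.

D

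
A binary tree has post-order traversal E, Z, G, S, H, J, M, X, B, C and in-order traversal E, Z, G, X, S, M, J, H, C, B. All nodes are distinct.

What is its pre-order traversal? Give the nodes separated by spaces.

The last element of post-order is the root; it splits in-order into left and right subtrees.
Root C: left subtree has 8 nodes {E, Z, G, X, S, M, J, H}, right has 1 {B}.
  Root X: left subtree has 3 nodes {E, Z, G}, right has 4 {S, M, J, H}.
    Root G: left subtree has 2 nodes {E, Z}, right has 0 { }.
      Root Z: left subtree has 1 node {E}, right has 0 { }.
    Root M: left subtree has 1 node {S}, right has 2 {J, H}.
      Root J: left subtree has 0 nodes { }, right has 1 {H}.

C X G Z E M S J H B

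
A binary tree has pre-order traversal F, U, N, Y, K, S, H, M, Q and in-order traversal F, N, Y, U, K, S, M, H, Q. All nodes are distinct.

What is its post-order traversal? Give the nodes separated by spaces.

The first element of pre-order is the root; it splits in-order into left and right subtrees.
Root F: left subtree has 0 nodes { }, right has 8 {N, Y, U, K, S, M, H, Q}.
  Root U: left subtree has 2 nodes {N, Y}, right has 5 {K, S, M, H, Q}.
    Root N: left subtree has 0 nodes { }, right has 1 {Y}.
    Root K: left subtree has 0 nodes { }, right has 4 {S, M, H, Q}.
      Root S: left subtree has 0 nodes { }, right has 3 {M, H, Q}.
        Root H: left subtree has 1 node {M}, right has 1 {Q}.

Y N M Q H S K U F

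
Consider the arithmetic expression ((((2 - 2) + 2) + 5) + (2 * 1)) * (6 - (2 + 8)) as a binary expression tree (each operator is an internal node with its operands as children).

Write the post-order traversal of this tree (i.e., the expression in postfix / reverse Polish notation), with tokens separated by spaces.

Post-order on an expression tree gives postfix notation: for each operator, emit left operand, right operand, then the operator.

2 2 - 2 + 5 + 2 1 * + 6 2 8 + - *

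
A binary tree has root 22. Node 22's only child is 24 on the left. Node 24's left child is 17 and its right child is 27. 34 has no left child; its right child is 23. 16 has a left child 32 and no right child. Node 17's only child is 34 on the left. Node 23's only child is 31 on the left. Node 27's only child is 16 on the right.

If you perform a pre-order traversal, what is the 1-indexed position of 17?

3

Pre-order visits the node, then its left subtree, then its right subtree.
Visit 22.
At 22: go left to 24.
  Visit 24.
  At 24: go left to 17.
    Visit 17.
    At 17: go left to 34.
      Visit 34.
      At 34: no left child.
      At 34: go right to 23.
        Visit 23.
        At 23: go left to 31.
          31 is a leaf — visit 31.
        At 23: no right child.
    At 17: no right child.
  At 24: go right to 27.
    Visit 27.
    At 27: no left child.
    At 27: go right to 16.
      Visit 16.
      At 16: go left to 32.
        32 is a leaf — visit 32.
      At 16: no right child.
At 22: no right child.
Full pre-order sequence: 22, 24, 17, 34, 23, 31, 27, 16, 32.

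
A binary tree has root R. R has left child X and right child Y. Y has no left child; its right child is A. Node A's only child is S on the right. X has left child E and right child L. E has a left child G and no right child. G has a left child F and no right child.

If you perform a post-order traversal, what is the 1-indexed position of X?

5

Post-order visits the left subtree, then the right subtree, then the node.
At R: go left to X.
  At X: go left to E.
    At E: go left to G.
      At G: go left to F.
        F is a leaf — visit F.
      At G: no right child.
      Visit G.
    At E: no right child.
    Visit E.
  At X: go right to L.
    L is a leaf — visit L.
  Visit X.
At R: go right to Y.
  At Y: no left child.
  At Y: go right to A.
    At A: no left child.
    At A: go right to S.
      S is a leaf — visit S.
    Visit A.
  Visit Y.
Visit R.
Full post-order sequence: F, G, E, L, X, S, A, Y, R.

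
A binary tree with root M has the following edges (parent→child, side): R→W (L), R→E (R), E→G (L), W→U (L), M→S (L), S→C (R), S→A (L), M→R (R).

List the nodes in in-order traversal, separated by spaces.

A S C M U W R G E

In-order visits the left subtree, then the node, then the right subtree.
At M: go left to S.
  At S: go left to A.
    A is a leaf — visit A.
  Visit S.
  At S: go right to C.
    C is a leaf — visit C.
Visit M.
At M: go right to R.
  At R: go left to W.
    At W: go left to U.
      U is a leaf — visit U.
    Visit W.
    At W: no right child.
  Visit R.
  At R: go right to E.
    At E: go left to G.
      G is a leaf — visit G.
    Visit E.
    At E: no right child.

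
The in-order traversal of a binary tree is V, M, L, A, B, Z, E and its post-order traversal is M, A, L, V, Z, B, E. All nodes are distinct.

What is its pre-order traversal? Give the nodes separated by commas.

The last element of post-order is the root; it splits in-order into left and right subtrees.
Root E: left subtree has 6 nodes {V, M, L, A, B, Z}, right has 0 { }.
  Root B: left subtree has 4 nodes {V, M, L, A}, right has 1 {Z}.
    Root V: left subtree has 0 nodes { }, right has 3 {M, L, A}.
      Root L: left subtree has 1 node {M}, right has 1 {A}.

E, B, V, L, M, A, Z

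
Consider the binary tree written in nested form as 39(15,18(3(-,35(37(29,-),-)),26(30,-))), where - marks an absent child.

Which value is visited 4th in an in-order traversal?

29

In-order visits the left subtree, then the node, then the right subtree.
At 39: go left to 15.
  15 is a leaf — visit 15.
Visit 39.
At 39: go right to 18.
  At 18: go left to 3.
    At 3: no left child.
    Visit 3.
    At 3: go right to 35.
      At 35: go left to 37.
        At 37: go left to 29.
          29 is a leaf — visit 29.
        Visit 37.
        At 37: no right child.
      Visit 35.
      At 35: no right child.
  Visit 18.
  At 18: go right to 26.
    At 26: go left to 30.
      30 is a leaf — visit 30.
    Visit 26.
    At 26: no right child.
Full in-order sequence: 15, 39, 3, 29, 37, 35, 18, 30, 26.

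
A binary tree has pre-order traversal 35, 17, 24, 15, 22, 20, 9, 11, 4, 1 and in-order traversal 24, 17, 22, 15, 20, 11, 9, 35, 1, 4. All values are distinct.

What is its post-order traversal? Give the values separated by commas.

24, 22, 11, 9, 20, 15, 17, 1, 4, 35

The first element of pre-order is the root; it splits in-order into left and right subtrees.
Root 35: left subtree has 7 nodes {24, 17, 22, 15, 20, 11, 9}, right has 2 {1, 4}.
  Root 17: left subtree has 1 node {24}, right has 5 {22, 15, 20, 11, 9}.
    Root 15: left subtree has 1 node {22}, right has 3 {20, 11, 9}.
      Root 20: left subtree has 0 nodes { }, right has 2 {11, 9}.
        Root 9: left subtree has 1 node {11}, right has 0 { }.
  Root 4: left subtree has 1 node {1}, right has 0 { }.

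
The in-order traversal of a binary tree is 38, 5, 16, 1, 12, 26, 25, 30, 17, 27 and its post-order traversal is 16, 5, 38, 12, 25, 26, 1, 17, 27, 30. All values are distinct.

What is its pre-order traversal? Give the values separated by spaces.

30 1 38 5 16 26 12 25 27 17

The last element of post-order is the root; it splits in-order into left and right subtrees.
Root 30: left subtree has 7 nodes {38, 5, 16, 1, 12, 26, 25}, right has 2 {17, 27}.
  Root 1: left subtree has 3 nodes {38, 5, 16}, right has 3 {12, 26, 25}.
    Root 38: left subtree has 0 nodes { }, right has 2 {5, 16}.
      Root 5: left subtree has 0 nodes { }, right has 1 {16}.
    Root 26: left subtree has 1 node {12}, right has 1 {25}.
  Root 27: left subtree has 1 node {17}, right has 0 { }.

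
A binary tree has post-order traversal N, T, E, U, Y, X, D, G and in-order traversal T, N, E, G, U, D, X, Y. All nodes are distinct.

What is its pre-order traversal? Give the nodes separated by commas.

G, E, T, N, D, U, X, Y

The last element of post-order is the root; it splits in-order into left and right subtrees.
Root G: left subtree has 3 nodes {T, N, E}, right has 4 {U, D, X, Y}.
  Root E: left subtree has 2 nodes {T, N}, right has 0 { }.
    Root T: left subtree has 0 nodes { }, right has 1 {N}.
  Root D: left subtree has 1 node {U}, right has 2 {X, Y}.
    Root X: left subtree has 0 nodes { }, right has 1 {Y}.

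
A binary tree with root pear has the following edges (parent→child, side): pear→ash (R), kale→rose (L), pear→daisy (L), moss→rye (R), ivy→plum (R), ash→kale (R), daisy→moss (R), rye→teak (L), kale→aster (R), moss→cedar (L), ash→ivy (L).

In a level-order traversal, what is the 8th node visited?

Level-order visits nodes level by level from the root, left to right within each level.
Level 0: pear
Level 1: daisy, ash
Level 2: moss, ivy, kale
Level 3: cedar, rye, plum, rose, aster
Level 4: teak
Full level-order sequence: pear, daisy, ash, moss, ivy, kale, cedar, rye, plum, rose, aster, teak.

rye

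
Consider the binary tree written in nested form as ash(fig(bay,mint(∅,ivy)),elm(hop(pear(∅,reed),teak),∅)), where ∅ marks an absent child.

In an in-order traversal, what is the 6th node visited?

pear

In-order visits the left subtree, then the node, then the right subtree.
At ash: go left to fig.
  At fig: go left to bay.
    bay is a leaf — visit bay.
  Visit fig.
  At fig: go right to mint.
    At mint: no left child.
    Visit mint.
    At mint: go right to ivy.
      ivy is a leaf — visit ivy.
Visit ash.
At ash: go right to elm.
  At elm: go left to hop.
    At hop: go left to pear.
      At pear: no left child.
      Visit pear.
      At pear: go right to reed.
        reed is a leaf — visit reed.
    Visit hop.
    At hop: go right to teak.
      teak is a leaf — visit teak.
  Visit elm.
  At elm: no right child.
Full in-order sequence: bay, fig, mint, ivy, ash, pear, reed, hop, teak, elm.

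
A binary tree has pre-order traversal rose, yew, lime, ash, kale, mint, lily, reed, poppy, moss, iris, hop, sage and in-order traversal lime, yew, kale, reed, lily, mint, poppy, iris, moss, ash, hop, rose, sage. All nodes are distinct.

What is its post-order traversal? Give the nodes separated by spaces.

The first element of pre-order is the root; it splits in-order into left and right subtrees.
Root rose: left subtree has 11 nodes {lime, yew, kale, reed, lily, mint, poppy, iris, moss, ash, hop}, right has 1 {sage}.
  Root yew: left subtree has 1 node {lime}, right has 9 {kale, reed, lily, mint, poppy, iris, moss, ash, hop}.
    Root ash: left subtree has 7 nodes {kale, reed, lily, mint, poppy, iris, moss}, right has 1 {hop}.
      Root kale: left subtree has 0 nodes { }, right has 6 {reed, lily, mint, poppy, iris, moss}.
        Root mint: left subtree has 2 nodes {reed, lily}, right has 3 {poppy, iris, moss}.
          Root lily: left subtree has 1 node {reed}, right has 0 { }.
          Root poppy: left subtree has 0 nodes { }, right has 2 {iris, moss}.
            Root moss: left subtree has 1 node {iris}, right has 0 { }.

lime reed lily iris moss poppy mint kale hop ash yew sage rose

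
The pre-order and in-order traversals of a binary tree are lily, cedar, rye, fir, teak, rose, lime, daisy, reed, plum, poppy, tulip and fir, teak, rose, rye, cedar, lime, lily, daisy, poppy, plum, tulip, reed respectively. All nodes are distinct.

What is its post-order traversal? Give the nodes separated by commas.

The first element of pre-order is the root; it splits in-order into left and right subtrees.
Root lily: left subtree has 6 nodes {fir, teak, rose, rye, cedar, lime}, right has 5 {daisy, poppy, plum, tulip, reed}.
  Root cedar: left subtree has 4 nodes {fir, teak, rose, rye}, right has 1 {lime}.
    Root rye: left subtree has 3 nodes {fir, teak, rose}, right has 0 { }.
      Root fir: left subtree has 0 nodes { }, right has 2 {teak, rose}.
        Root teak: left subtree has 0 nodes { }, right has 1 {rose}.
  Root daisy: left subtree has 0 nodes { }, right has 4 {poppy, plum, tulip, reed}.
    Root reed: left subtree has 3 nodes {poppy, plum, tulip}, right has 0 { }.
      Root plum: left subtree has 1 node {poppy}, right has 1 {tulip}.

rose, teak, fir, rye, lime, cedar, poppy, tulip, plum, reed, daisy, lily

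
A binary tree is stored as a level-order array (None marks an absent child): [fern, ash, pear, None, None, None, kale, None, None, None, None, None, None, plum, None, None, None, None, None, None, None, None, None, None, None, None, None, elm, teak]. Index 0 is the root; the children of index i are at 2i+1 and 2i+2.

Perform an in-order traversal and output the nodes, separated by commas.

In-order visits the left subtree, then the node, then the right subtree.
At fern: go left to ash.
  ash is a leaf — visit ash.
Visit fern.
At fern: go right to pear.
  At pear: no left child.
  Visit pear.
  At pear: go right to kale.
    At kale: go left to plum.
      At plum: go left to elm.
        elm is a leaf — visit elm.
      Visit plum.
      At plum: go right to teak.
        teak is a leaf — visit teak.
    Visit kale.
    At kale: no right child.

ash, fern, pear, elm, plum, teak, kale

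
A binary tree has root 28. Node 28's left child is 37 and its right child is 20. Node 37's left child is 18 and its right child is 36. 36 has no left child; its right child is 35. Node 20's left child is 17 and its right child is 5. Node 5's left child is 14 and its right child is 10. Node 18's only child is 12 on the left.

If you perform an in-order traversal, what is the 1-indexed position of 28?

6

In-order visits the left subtree, then the node, then the right subtree.
At 28: go left to 37.
  At 37: go left to 18.
    At 18: go left to 12.
      12 is a leaf — visit 12.
    Visit 18.
    At 18: no right child.
  Visit 37.
  At 37: go right to 36.
    At 36: no left child.
    Visit 36.
    At 36: go right to 35.
      35 is a leaf — visit 35.
Visit 28.
At 28: go right to 20.
  At 20: go left to 17.
    17 is a leaf — visit 17.
  Visit 20.
  At 20: go right to 5.
    At 5: go left to 14.
      14 is a leaf — visit 14.
    Visit 5.
    At 5: go right to 10.
      10 is a leaf — visit 10.
Full in-order sequence: 12, 18, 37, 36, 35, 28, 17, 20, 14, 5, 10.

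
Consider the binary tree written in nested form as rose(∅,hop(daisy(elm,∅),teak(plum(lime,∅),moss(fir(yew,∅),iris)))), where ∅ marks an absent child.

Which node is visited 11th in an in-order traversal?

iris

In-order visits the left subtree, then the node, then the right subtree.
At rose: no left child.
Visit rose.
At rose: go right to hop.
  At hop: go left to daisy.
    At daisy: go left to elm.
      elm is a leaf — visit elm.
    Visit daisy.
    At daisy: no right child.
  Visit hop.
  At hop: go right to teak.
    At teak: go left to plum.
      At plum: go left to lime.
        lime is a leaf — visit lime.
      Visit plum.
      At plum: no right child.
    Visit teak.
    At teak: go right to moss.
      At moss: go left to fir.
        At fir: go left to yew.
          yew is a leaf — visit yew.
        Visit fir.
        At fir: no right child.
      Visit moss.
      At moss: go right to iris.
        iris is a leaf — visit iris.
Full in-order sequence: rose, elm, daisy, hop, lime, plum, teak, yew, fir, moss, iris.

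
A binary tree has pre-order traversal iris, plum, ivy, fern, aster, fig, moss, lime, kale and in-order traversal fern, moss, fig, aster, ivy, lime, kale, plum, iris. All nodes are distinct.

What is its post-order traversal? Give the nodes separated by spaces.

The first element of pre-order is the root; it splits in-order into left and right subtrees.
Root iris: left subtree has 8 nodes {fern, moss, fig, aster, ivy, lime, kale, plum}, right has 0 { }.
  Root plum: left subtree has 7 nodes {fern, moss, fig, aster, ivy, lime, kale}, right has 0 { }.
    Root ivy: left subtree has 4 nodes {fern, moss, fig, aster}, right has 2 {lime, kale}.
      Root fern: left subtree has 0 nodes { }, right has 3 {moss, fig, aster}.
        Root aster: left subtree has 2 nodes {moss, fig}, right has 0 { }.
          Root fig: left subtree has 1 node {moss}, right has 0 { }.
      Root lime: left subtree has 0 nodes { }, right has 1 {kale}.

moss fig aster fern kale lime ivy plum iris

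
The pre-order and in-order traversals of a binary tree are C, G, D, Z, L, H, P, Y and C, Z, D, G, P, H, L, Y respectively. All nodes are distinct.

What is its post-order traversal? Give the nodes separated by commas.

Z, D, P, H, Y, L, G, C

The first element of pre-order is the root; it splits in-order into left and right subtrees.
Root C: left subtree has 0 nodes { }, right has 7 {Z, D, G, P, H, L, Y}.
  Root G: left subtree has 2 nodes {Z, D}, right has 4 {P, H, L, Y}.
    Root D: left subtree has 1 node {Z}, right has 0 { }.
    Root L: left subtree has 2 nodes {P, H}, right has 1 {Y}.
      Root H: left subtree has 1 node {P}, right has 0 { }.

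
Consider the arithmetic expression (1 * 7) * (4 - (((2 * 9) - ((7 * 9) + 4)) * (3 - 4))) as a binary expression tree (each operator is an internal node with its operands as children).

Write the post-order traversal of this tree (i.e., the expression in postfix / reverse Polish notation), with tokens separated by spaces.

1 7 * 4 2 9 * 7 9 * 4 + - 3 4 - * - *

Post-order on an expression tree gives postfix notation: for each operator, emit left operand, right operand, then the operator.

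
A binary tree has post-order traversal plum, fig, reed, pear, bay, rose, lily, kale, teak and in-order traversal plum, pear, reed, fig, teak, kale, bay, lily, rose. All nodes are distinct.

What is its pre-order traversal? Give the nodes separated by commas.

The last element of post-order is the root; it splits in-order into left and right subtrees.
Root teak: left subtree has 4 nodes {plum, pear, reed, fig}, right has 4 {kale, bay, lily, rose}.
  Root pear: left subtree has 1 node {plum}, right has 2 {reed, fig}.
    Root reed: left subtree has 0 nodes { }, right has 1 {fig}.
  Root kale: left subtree has 0 nodes { }, right has 3 {bay, lily, rose}.
    Root lily: left subtree has 1 node {bay}, right has 1 {rose}.

teak, pear, plum, reed, fig, kale, lily, bay, rose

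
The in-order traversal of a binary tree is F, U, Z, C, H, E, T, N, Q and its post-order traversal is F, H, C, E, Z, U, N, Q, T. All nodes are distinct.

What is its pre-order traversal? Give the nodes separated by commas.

T, U, F, Z, E, C, H, Q, N

The last element of post-order is the root; it splits in-order into left and right subtrees.
Root T: left subtree has 6 nodes {F, U, Z, C, H, E}, right has 2 {N, Q}.
  Root U: left subtree has 1 node {F}, right has 4 {Z, C, H, E}.
    Root Z: left subtree has 0 nodes { }, right has 3 {C, H, E}.
      Root E: left subtree has 2 nodes {C, H}, right has 0 { }.
        Root C: left subtree has 0 nodes { }, right has 1 {H}.
  Root Q: left subtree has 1 node {N}, right has 0 { }.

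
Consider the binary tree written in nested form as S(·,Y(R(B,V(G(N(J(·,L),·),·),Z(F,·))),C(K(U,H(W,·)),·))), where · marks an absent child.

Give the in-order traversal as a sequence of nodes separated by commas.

S, B, R, J, L, N, G, V, F, Z, Y, U, K, W, H, C

In-order visits the left subtree, then the node, then the right subtree.
At S: no left child.
Visit S.
At S: go right to Y.
  At Y: go left to R.
    At R: go left to B.
      B is a leaf — visit B.
    Visit R.
    At R: go right to V.
      At V: go left to G.
        At G: go left to N.
          At N: go left to J.
            At J: no left child.
            Visit J.
            At J: go right to L.
              L is a leaf — visit L.
          Visit N.
          At N: no right child.
        Visit G.
        At G: no right child.
      Visit V.
      At V: go right to Z.
        At Z: go left to F.
          F is a leaf — visit F.
        Visit Z.
        At Z: no right child.
  Visit Y.
  At Y: go right to C.
    At C: go left to K.
      At K: go left to U.
        U is a leaf — visit U.
      Visit K.
      At K: go right to H.
        At H: go left to W.
          W is a leaf — visit W.
        Visit H.
        At H: no right child.
    Visit C.
    At C: no right child.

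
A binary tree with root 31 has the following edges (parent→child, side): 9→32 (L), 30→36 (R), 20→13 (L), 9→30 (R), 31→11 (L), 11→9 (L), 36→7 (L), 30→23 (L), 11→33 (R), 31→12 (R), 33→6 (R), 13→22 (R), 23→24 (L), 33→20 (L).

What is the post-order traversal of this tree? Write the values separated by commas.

Post-order visits the left subtree, then the right subtree, then the node.
At 31: go left to 11.
  At 11: go left to 9.
    At 9: go left to 32.
      32 is a leaf — visit 32.
    At 9: go right to 30.
      At 30: go left to 23.
        At 23: go left to 24.
          24 is a leaf — visit 24.
        At 23: no right child.
        Visit 23.
      At 30: go right to 36.
        At 36: go left to 7.
          7 is a leaf — visit 7.
        At 36: no right child.
        Visit 36.
      Visit 30.
    Visit 9.
  At 11: go right to 33.
    At 33: go left to 20.
      At 20: go left to 13.
        At 13: no left child.
        At 13: go right to 22.
          22 is a leaf — visit 22.
        Visit 13.
      At 20: no right child.
      Visit 20.
    At 33: go right to 6.
      6 is a leaf — visit 6.
    Visit 33.
  Visit 11.
At 31: go right to 12.
  12 is a leaf — visit 12.
Visit 31.

32, 24, 23, 7, 36, 30, 9, 22, 13, 20, 6, 33, 11, 12, 31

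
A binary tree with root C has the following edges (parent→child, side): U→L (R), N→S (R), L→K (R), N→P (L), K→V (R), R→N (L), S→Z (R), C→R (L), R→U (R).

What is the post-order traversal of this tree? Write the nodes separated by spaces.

Post-order visits the left subtree, then the right subtree, then the node.
At C: go left to R.
  At R: go left to N.
    At N: go left to P.
      P is a leaf — visit P.
    At N: go right to S.
      At S: no left child.
      At S: go right to Z.
        Z is a leaf — visit Z.
      Visit S.
    Visit N.
  At R: go right to U.
    At U: no left child.
    At U: go right to L.
      At L: no left child.
      At L: go right to K.
        At K: no left child.
        At K: go right to V.
          V is a leaf — visit V.
        Visit K.
      Visit L.
    Visit U.
  Visit R.
At C: no right child.
Visit C.

P Z S N V K L U R C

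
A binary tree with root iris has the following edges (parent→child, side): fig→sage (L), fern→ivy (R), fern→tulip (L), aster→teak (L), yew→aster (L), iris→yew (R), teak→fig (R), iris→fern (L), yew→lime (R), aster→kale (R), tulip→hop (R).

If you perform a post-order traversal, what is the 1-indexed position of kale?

8

Post-order visits the left subtree, then the right subtree, then the node.
At iris: go left to fern.
  At fern: go left to tulip.
    At tulip: no left child.
    At tulip: go right to hop.
      hop is a leaf — visit hop.
    Visit tulip.
  At fern: go right to ivy.
    ivy is a leaf — visit ivy.
  Visit fern.
At iris: go right to yew.
  At yew: go left to aster.
    At aster: go left to teak.
      At teak: no left child.
      At teak: go right to fig.
        At fig: go left to sage.
          sage is a leaf — visit sage.
        At fig: no right child.
        Visit fig.
      Visit teak.
    At aster: go right to kale.
      kale is a leaf — visit kale.
    Visit aster.
  At yew: go right to lime.
    lime is a leaf — visit lime.
  Visit yew.
Visit iris.
Full post-order sequence: hop, tulip, ivy, fern, sage, fig, teak, kale, aster, lime, yew, iris.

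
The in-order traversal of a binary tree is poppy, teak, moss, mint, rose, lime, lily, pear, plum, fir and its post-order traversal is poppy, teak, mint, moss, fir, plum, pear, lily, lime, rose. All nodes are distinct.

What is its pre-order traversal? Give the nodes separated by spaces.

The last element of post-order is the root; it splits in-order into left and right subtrees.
Root rose: left subtree has 4 nodes {poppy, teak, moss, mint}, right has 5 {lime, lily, pear, plum, fir}.
  Root moss: left subtree has 2 nodes {poppy, teak}, right has 1 {mint}.
    Root teak: left subtree has 1 node {poppy}, right has 0 { }.
  Root lime: left subtree has 0 nodes { }, right has 4 {lily, pear, plum, fir}.
    Root lily: left subtree has 0 nodes { }, right has 3 {pear, plum, fir}.
      Root pear: left subtree has 0 nodes { }, right has 2 {plum, fir}.
        Root plum: left subtree has 0 nodes { }, right has 1 {fir}.

rose moss teak poppy mint lime lily pear plum fir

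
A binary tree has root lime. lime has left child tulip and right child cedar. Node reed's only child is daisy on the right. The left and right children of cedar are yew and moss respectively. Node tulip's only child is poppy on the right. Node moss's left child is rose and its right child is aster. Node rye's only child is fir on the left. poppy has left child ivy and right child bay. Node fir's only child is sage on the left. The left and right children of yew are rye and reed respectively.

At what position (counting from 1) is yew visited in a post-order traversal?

Post-order visits the left subtree, then the right subtree, then the node.
At lime: go left to tulip.
  At tulip: no left child.
  At tulip: go right to poppy.
    At poppy: go left to ivy.
      ivy is a leaf — visit ivy.
    At poppy: go right to bay.
      bay is a leaf — visit bay.
    Visit poppy.
  Visit tulip.
At lime: go right to cedar.
  At cedar: go left to yew.
    At yew: go left to rye.
      At rye: go left to fir.
        At fir: go left to sage.
          sage is a leaf — visit sage.
        At fir: no right child.
        Visit fir.
      At rye: no right child.
      Visit rye.
    At yew: go right to reed.
      At reed: no left child.
      At reed: go right to daisy.
        daisy is a leaf — visit daisy.
      Visit reed.
    Visit yew.
  At cedar: go right to moss.
    At moss: go left to rose.
      rose is a leaf — visit rose.
    At moss: go right to aster.
      aster is a leaf — visit aster.
    Visit moss.
  Visit cedar.
Visit lime.
Full post-order sequence: ivy, bay, poppy, tulip, sage, fir, rye, daisy, reed, yew, rose, aster, moss, cedar, lime.

10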